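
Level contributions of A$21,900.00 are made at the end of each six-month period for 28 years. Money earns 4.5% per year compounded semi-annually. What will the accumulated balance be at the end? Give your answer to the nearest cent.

A$2,410,487.27

This is an ordinary annuity: 56 deposits of A$21,900.00 at the end of each six-month period.
Periodic rate r = 0.045/2 per half-year; n is counted in half-years.
FV = PMT × [((1+r)^n − 1)/r] = 21,900 × [(1+r)^56 − 1] / r = A$2,410,487.27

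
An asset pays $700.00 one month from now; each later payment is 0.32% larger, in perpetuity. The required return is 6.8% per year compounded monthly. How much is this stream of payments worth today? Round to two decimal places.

$283,783.78

Periodic rate r = 0.068/12 per month.
Growing perpetuity (Gordon): PV = PMT₁ / (r − g) = 700 / (r − 0.0032) = $283,783.78.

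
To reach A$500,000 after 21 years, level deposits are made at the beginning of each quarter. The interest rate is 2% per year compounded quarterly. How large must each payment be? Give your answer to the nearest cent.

Level annuity due; solve FV = PMT × [((1+r)^n − 1)/r] × (1+r) for PMT.
Periodic rate r = 0.02/4 per quarter; n is counted in quarters.
With n = 84: PMT = 500,000 / ([((1+r)^n − 1)/r] × (1+r)) = A$4,780.38

A$4,780.38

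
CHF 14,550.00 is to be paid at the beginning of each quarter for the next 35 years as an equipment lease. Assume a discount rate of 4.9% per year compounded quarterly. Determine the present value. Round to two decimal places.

This is an annuity due: 140 payments of CHF 14,550.00 at the beginning of each quarter.
Periodic rate r = 0.049/4 per quarter; n is counted in quarters.
PV = PMT × [(1 − (1+r)^−n)/r] × (1+r) = 14,550 × [1 − (1+r)^−140] / r × (1+r) = CHF 983,667.56

CHF 983,667.56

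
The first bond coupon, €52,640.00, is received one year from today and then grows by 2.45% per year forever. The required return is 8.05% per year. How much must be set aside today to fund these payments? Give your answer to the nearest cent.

€940,000.00

Periodic rate r = 0.0805 per year.
Growing perpetuity (Gordon): PV = PMT₁ / (r − g) = 52,640 / (r − 0.0245) = €940,000.00.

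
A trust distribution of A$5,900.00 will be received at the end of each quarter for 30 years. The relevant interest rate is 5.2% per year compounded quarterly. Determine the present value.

This is an ordinary annuity: 120 payments of A$5,900.00 at the end of each quarter.
Periodic rate r = 0.052/4 per quarter; n is counted in quarters.
PV = PMT × [(1 − (1+r)^−n)/r] = 5,900 × [1 − (1+r)^−120] / r = A$357,513.12

A$357,513.12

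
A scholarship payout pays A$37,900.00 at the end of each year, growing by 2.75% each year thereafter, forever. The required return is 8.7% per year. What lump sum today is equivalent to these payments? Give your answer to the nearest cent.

Periodic rate r = 0.087 per year.
Growing perpetuity (Gordon): PV = PMT₁ / (r − g) = 37,900 / (r − 0.0275) = A$636,974.79.

A$636,974.79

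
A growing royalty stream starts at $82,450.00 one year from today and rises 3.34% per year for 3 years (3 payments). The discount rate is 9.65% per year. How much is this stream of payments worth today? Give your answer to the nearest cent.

Periodic rate r = 0.0965 per year.
Growing ordinary annuity: PV = PMT₁ × [1 − ((1+g)/(1+r))^n] / (r − g) = 82,450 × [1 − ((1+0.0334)/(1+r))^3] / (r − 0.0334) = $212,848.94.

$212,848.94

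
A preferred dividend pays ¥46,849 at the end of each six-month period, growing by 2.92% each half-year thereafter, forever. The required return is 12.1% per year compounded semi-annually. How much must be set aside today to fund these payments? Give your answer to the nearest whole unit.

Periodic rate r = 0.121/2 per half-year.
Growing perpetuity (Gordon): PV = PMT₁ / (r − g) = 46,849 / (r − 0.0292) = ¥1,496,773.

¥1,496,773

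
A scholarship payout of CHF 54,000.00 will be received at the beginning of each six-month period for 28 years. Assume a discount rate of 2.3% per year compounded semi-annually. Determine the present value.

This is an annuity due: 56 payments of CHF 54,000.00 at the beginning of each six-month period.
Periodic rate r = 0.023/2 per half-year; n is counted in half-years.
PV = PMT × [(1 − (1+r)^−n)/r] × (1+r) = 54,000 × [1 − (1+r)^−56] / r × (1+r) = CHF 2,246,010.75

CHF 2,246,010.75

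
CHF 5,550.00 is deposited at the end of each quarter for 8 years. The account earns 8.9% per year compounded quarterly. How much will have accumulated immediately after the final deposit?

CHF 254,980.04

This is an ordinary annuity: 32 deposits of CHF 5,550.00 at the end of each quarter.
Periodic rate r = 0.089/4 per quarter; n is counted in quarters.
FV = PMT × [((1+r)^n − 1)/r] = 5,550 × [(1+r)^32 − 1] / r = CHF 254,980.04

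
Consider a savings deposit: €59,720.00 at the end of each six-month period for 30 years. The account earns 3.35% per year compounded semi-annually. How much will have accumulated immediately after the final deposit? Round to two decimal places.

€6,094,153.68

This is an ordinary annuity: 60 deposits of €59,720.00 at the end of each six-month period.
Periodic rate r = 0.0335/2 per half-year; n is counted in half-years.
FV = PMT × [((1+r)^n − 1)/r] = 59,720 × [(1+r)^60 − 1] / r = €6,094,153.68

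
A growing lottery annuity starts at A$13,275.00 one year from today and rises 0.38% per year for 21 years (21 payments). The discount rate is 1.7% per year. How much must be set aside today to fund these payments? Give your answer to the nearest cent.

Periodic rate r = 0.017 per year.
Growing ordinary annuity: PV = PMT₁ × [1 − ((1+g)/(1+r))^n] / (r − g) = 13,275 × [1 − ((1+0.0038)/(1+r))^21] / (r − 0.0038) = A$241,297.79.

A$241,297.79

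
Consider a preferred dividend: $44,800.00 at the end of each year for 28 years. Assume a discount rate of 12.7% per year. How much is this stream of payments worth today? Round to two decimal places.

$340,350.68

This is an ordinary annuity: 28 payments of $44,800.00 at the end of each year.
Periodic rate r = 0.127 per year.
PV = PMT × [(1 − (1+r)^−n)/r] = 44,800 × [1 − (1+r)^−28] / r = $340,350.68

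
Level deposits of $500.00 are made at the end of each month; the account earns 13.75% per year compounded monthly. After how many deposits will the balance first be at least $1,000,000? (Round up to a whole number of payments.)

279 payments

Periodic rate r = 0.1375/12 per month; n is counted in months.
Ordinary annuity FV: 1,000,000 = 500 × [((1+r)^n − 1)/r].
(1+r)^n = 1 + 1,000,000 × r / 500, so n = ln(1 + 1,000,000·r/500) / ln(1+r) = 278.64.
Round up to a whole number of payments: n = 279.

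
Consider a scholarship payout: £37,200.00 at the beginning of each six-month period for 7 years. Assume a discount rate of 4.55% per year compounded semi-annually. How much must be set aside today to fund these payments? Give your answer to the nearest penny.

£451,807.48

This is an annuity due: 14 payments of £37,200.00 at the beginning of each six-month period.
Periodic rate r = 0.0455/2 per half-year; n is counted in half-years.
PV = PMT × [(1 − (1+r)^−n)/r] × (1+r) = 37,200 × [1 − (1+r)^−14] / r × (1+r) = £451,807.48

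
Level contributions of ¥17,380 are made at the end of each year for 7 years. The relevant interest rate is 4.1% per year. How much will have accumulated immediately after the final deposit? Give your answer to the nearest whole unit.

This is an ordinary annuity: 7 deposits of ¥17,380 at the end of each year.
Periodic rate r = 0.041 per year.
FV = PMT × [((1+r)^n − 1)/r] = 17,380 × [(1+r)^7 − 1] / r = ¥137,690

¥137,690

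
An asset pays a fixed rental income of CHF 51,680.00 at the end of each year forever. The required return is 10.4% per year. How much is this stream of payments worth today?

Periodic rate r = 0.104 per year.
Level perpetuity: PV = PMT / r = 51,680 / (0.104) = CHF 496,923.08.

CHF 496,923.08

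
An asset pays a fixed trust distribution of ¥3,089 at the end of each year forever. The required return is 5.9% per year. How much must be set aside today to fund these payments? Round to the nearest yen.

¥52,356

Periodic rate r = 0.059 per year.
Level perpetuity: PV = PMT / r = 3,089 / (0.059) = ¥52,356.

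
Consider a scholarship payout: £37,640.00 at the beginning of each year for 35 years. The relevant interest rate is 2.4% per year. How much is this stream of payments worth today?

£905,744.73

This is an annuity due: 35 payments of £37,640.00 at the beginning of each year.
Periodic rate r = 0.024 per year.
PV = PMT × [(1 − (1+r)^−n)/r] × (1+r) = 37,640 × [1 − (1+r)^−35] / r × (1+r) = £905,744.73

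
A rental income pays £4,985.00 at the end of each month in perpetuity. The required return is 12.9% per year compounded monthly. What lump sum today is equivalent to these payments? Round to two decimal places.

Periodic rate r = 0.129/12 per month.
Level perpetuity: PV = PMT / r = 4,985 / (0.129/12) = £463,720.93.

£463,720.93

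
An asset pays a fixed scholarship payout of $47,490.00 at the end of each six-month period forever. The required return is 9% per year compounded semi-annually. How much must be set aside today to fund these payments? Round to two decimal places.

$1,055,333.33

Periodic rate r = 0.09/2 per half-year.
Level perpetuity: PV = PMT / r = 47,490 / (0.09/2) = $1,055,333.33.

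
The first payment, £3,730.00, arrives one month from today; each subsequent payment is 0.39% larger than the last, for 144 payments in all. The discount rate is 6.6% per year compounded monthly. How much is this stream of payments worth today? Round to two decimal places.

Periodic rate r = 0.066/12 per month; n is counted in months.
Growing ordinary annuity: PV = PMT₁ × [1 − ((1+g)/(1+r))^n] / (r − g) = 3,730 × [1 − ((1+0.0039)/(1+r))^144] / (r − 0.0039) = £477,737.72.

£477,737.72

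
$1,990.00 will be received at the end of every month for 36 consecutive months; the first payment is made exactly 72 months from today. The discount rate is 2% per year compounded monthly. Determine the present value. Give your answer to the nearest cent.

$61,729.42

Ordinary annuity of 36 payments, first payment at period 72.
Periodic rate r = 0.02/12 per month; n is counted in months.
The ordinary-annuity PV formula values the stream one period before the first payment (period 71); discount that back 71 periods:
PV₀ = 1,990 × [1 − (1+r)^−36] / r × (1+r)^−71 = $61,729.42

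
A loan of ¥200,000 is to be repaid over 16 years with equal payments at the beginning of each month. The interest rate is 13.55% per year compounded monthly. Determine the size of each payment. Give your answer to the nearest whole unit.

¥2,526

Level annuity due; solve PV = PMT × [(1 − (1+r)^−n)/r] × (1+r) for PMT.
Periodic rate r = 0.1355/12 per month; n is counted in months.
With n = 192: PMT = 200,000 / ([(1 − (1+r)^−n)/r] × (1+r)) = ¥2,526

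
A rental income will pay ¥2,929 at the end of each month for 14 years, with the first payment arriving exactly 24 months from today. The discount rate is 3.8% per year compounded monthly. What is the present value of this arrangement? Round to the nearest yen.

Ordinary annuity of 168 payments, first payment at period 24.
Periodic rate r = 0.038/12 per month; n is counted in months.
The ordinary-annuity PV formula values the stream one period before the first payment (period 23); discount that back 23 periods:
PV₀ = 2,929 × [1 − (1+r)^−168] / r × (1+r)^−23 = ¥354,417

¥354,417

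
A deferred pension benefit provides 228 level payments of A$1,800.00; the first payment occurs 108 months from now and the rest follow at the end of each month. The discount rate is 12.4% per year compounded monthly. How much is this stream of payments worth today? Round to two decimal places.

Ordinary annuity of 228 payments, first payment at period 108.
Periodic rate r = 0.124/12 per month; n is counted in months.
The ordinary-annuity PV formula values the stream one period before the first payment (period 107); discount that back 107 periods:
PV₀ = 1,800 × [1 − (1+r)^−228] / r × (1+r)^−107 = A$52,420.69

A$52,420.69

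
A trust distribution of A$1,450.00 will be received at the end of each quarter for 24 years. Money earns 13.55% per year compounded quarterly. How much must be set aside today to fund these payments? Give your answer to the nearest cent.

This is an ordinary annuity: 96 payments of A$1,450.00 at the end of each quarter.
Periodic rate r = 0.1355/4 per quarter; n is counted in quarters.
PV = PMT × [(1 − (1+r)^−n)/r] = 1,450 × [1 − (1+r)^−96] / r = A$41,056.36

A$41,056.36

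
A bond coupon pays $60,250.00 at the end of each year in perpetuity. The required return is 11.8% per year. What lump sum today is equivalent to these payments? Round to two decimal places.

Periodic rate r = 0.118 per year.
Level perpetuity: PV = PMT / r = 60,250 / (0.118) = $510,593.22.

$510,593.22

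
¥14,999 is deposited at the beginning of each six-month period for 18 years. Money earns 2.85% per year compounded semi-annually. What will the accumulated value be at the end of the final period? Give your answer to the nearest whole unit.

¥709,135

This is an annuity due: 36 deposits of ¥14,999 at the beginning of each six-month period.
Periodic rate r = 0.0285/2 per half-year; n is counted in half-years.
FV = PMT × [((1+r)^n − 1)/r] × (1+r) = 14,999 × [(1+r)^36 − 1] / r × (1+r) = ¥709,135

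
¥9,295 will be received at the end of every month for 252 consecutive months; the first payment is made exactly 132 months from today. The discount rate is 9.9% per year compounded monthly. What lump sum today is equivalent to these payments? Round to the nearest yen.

Ordinary annuity of 252 payments, first payment at period 132.
Periodic rate r = 0.099/12 per month; n is counted in months.
The ordinary-annuity PV formula values the stream one period before the first payment (period 131); discount that back 131 periods:
PV₀ = 9,295 × [1 − (1+r)^−252] / r × (1+r)^−131 = ¥335,588

¥335,588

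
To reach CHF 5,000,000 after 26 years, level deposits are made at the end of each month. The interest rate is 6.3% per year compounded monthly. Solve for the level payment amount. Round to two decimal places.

CHF 6,366.92

Level ordinary annuity; solve FV = PMT × [((1+r)^n − 1)/r] for PMT.
Periodic rate r = 0.063/12 per month; n is counted in months.
With n = 312: PMT = 5,000,000 / ([((1+r)^n − 1)/r]) = CHF 6,366.92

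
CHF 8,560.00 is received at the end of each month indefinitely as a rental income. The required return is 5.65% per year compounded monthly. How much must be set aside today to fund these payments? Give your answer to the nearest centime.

CHF 1,818,053.10

Periodic rate r = 0.0565/12 per month.
Level perpetuity: PV = PMT / r = 8,560 / (0.0565/12) = CHF 1,818,053.10.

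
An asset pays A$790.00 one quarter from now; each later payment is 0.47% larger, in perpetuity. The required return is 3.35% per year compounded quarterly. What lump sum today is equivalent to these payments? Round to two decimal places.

A$214,965.99

Periodic rate r = 0.0335/4 per quarter.
Growing perpetuity (Gordon): PV = PMT₁ / (r − g) = 790 / (r − 0.0047) = A$214,965.99.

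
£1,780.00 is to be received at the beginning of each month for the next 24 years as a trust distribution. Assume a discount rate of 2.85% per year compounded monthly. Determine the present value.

£371,867.61

This is an annuity due: 288 payments of £1,780.00 at the beginning of each month.
Periodic rate r = 0.0285/12 per month; n is counted in months.
PV = PMT × [(1 − (1+r)^−n)/r] × (1+r) = 1,780 × [1 − (1+r)^−288] / r × (1+r) = £371,867.61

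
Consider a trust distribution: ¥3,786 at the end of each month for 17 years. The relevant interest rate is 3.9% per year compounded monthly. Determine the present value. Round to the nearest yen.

This is an ordinary annuity: 204 payments of ¥3,786 at the end of each month.
Periodic rate r = 0.039/12 per month; n is counted in months.
PV = PMT × [(1 − (1+r)^−n)/r] = 3,786 × [1 − (1+r)^−204] / r = ¥563,989

¥563,989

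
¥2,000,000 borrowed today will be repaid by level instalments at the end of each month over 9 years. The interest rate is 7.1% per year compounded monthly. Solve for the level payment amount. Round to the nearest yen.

¥25,114

Level ordinary annuity; solve PV = PMT × [(1 − (1+r)^−n)/r] for PMT.
Periodic rate r = 0.071/12 per month; n is counted in months.
With n = 108: PMT = 2,000,000 / ([(1 − (1+r)^−n)/r]) = ¥25,114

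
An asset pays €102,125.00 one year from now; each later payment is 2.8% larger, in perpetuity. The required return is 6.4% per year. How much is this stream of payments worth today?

Periodic rate r = 0.064 per year.
Growing perpetuity (Gordon): PV = PMT₁ / (r − g) = 102,125 / (r − 0.028) = €2,836,805.56.

€2,836,805.56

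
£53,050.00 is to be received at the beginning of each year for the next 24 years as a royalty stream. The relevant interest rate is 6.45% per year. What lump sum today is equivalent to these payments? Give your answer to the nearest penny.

This is an annuity due: 24 payments of £53,050.00 at the beginning of each year.
Periodic rate r = 0.0645 per year.
PV = PMT × [(1 − (1+r)^−n)/r] × (1+r) = 53,050 × [1 − (1+r)^−24] / r × (1+r) = £680,197.74

£680,197.74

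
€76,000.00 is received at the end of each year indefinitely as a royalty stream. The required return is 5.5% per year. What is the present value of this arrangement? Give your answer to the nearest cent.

Periodic rate r = 0.055 per year.
Level perpetuity: PV = PMT / r = 76,000 / (0.055) = €1,381,818.18.

€1,381,818.18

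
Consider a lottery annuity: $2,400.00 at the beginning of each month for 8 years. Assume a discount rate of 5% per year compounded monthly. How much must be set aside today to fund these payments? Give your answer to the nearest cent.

$190,364.55

This is an annuity due: 96 payments of $2,400.00 at the beginning of each month.
Periodic rate r = 0.05/12 per month; n is counted in months.
PV = PMT × [(1 − (1+r)^−n)/r] × (1+r) = 2,400 × [1 − (1+r)^−96] / r × (1+r) = $190,364.55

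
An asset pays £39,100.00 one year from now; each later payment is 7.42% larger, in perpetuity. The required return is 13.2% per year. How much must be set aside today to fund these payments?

£676,470.59

Periodic rate r = 0.132 per year.
Growing perpetuity (Gordon): PV = PMT₁ / (r − g) = 39,100 / (r − 0.0742) = £676,470.59.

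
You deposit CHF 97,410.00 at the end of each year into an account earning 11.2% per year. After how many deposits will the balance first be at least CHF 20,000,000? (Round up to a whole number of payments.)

30 payments

Periodic rate r = 0.112 per year.
Ordinary annuity FV: 20,000,000 = 97,410 × [((1+r)^n − 1)/r].
(1+r)^n = 1 + 20,000,000 × r / 97,410, so n = ln(1 + 20,000,000·r/97,410) / ln(1+r) = 29.93.
Round up to a whole number of payments: n = 30.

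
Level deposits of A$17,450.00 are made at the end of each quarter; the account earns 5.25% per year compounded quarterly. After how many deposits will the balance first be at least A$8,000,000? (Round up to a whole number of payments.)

Periodic rate r = 0.0525/4 per quarter; n is counted in quarters.
Ordinary annuity FV: 8,000,000 = 17,450 × [((1+r)^n − 1)/r].
(1+r)^n = 1 + 8,000,000 × r / 17,450, so n = ln(1 + 8,000,000·r/17,450) / ln(1+r) = 149.42.
Round up to a whole number of payments: n = 150.

150 payments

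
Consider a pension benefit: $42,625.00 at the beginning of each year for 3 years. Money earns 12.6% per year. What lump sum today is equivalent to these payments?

This is an annuity due: 3 payments of $42,625.00 at the beginning of each year.
Periodic rate r = 0.126 per year.
PV = PMT × [(1 − (1+r)^−n)/r] × (1+r) = 42,625 × [1 − (1+r)^−3] / r × (1+r) = $114,099.46

$114,099.46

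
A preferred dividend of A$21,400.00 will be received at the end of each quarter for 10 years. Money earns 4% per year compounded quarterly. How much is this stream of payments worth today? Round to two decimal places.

This is an ordinary annuity: 40 payments of A$21,400.00 at the end of each quarter.
Periodic rate r = 0.04/4 per quarter; n is counted in quarters.
PV = PMT × [(1 − (1+r)^−n)/r] = 21,400 × [1 − (1+r)^−40] / r = A$702,662.28

A$702,662.28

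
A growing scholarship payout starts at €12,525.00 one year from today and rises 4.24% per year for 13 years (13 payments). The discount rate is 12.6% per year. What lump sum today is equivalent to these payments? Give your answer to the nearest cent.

€94,864.00

Periodic rate r = 0.126 per year.
Growing ordinary annuity: PV = PMT₁ × [1 − ((1+g)/(1+r))^n] / (r − g) = 12,525 × [1 − ((1+0.0424)/(1+r))^13] / (r − 0.0424) = €94,864.00.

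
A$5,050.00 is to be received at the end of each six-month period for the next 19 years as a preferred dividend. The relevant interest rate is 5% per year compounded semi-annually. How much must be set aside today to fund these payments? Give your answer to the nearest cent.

This is an ordinary annuity: 38 payments of A$5,050.00 at the end of each six-month period.
Periodic rate r = 0.05/2 per half-year; n is counted in half-years.
PV = PMT × [(1 − (1+r)^−n)/r] = 5,050 × [1 − (1+r)^−38] / r = A$122,960.45

A$122,960.45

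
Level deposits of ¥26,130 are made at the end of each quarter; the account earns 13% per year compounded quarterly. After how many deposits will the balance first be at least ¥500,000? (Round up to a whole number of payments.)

Periodic rate r = 0.13/4 per quarter; n is counted in quarters.
Ordinary annuity FV: 500,000 = 26,130 × [((1+r)^n − 1)/r].
(1+r)^n = 1 + 500,000 × r / 26,130, so n = ln(1 + 500,000·r/26,130) / ln(1+r) = 15.12.
Round up to a whole number of payments: n = 16.

16 payments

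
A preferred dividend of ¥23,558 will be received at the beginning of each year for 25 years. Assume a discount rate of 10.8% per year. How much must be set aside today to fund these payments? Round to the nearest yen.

This is an annuity due: 25 payments of ¥23,558 at the beginning of each year.
Periodic rate r = 0.108 per year.
PV = PMT × [(1 − (1+r)^−n)/r] × (1+r) = 23,558 × [1 − (1+r)^−25] / r × (1+r) = ¥223,077

¥223,077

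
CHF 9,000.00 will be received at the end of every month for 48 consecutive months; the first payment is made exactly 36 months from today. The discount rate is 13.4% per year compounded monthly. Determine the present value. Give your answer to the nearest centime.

CHF 225,765.42

Ordinary annuity of 48 payments, first payment at period 36.
Periodic rate r = 0.134/12 per month; n is counted in months.
The ordinary-annuity PV formula values the stream one period before the first payment (period 35); discount that back 35 periods:
PV₀ = 9,000 × [1 − (1+r)^−48] / r × (1+r)^−35 = CHF 225,765.42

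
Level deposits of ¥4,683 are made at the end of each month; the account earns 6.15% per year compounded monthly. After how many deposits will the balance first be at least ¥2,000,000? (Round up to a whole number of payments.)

Periodic rate r = 0.0615/12 per month; n is counted in months.
Ordinary annuity FV: 2,000,000 = 4,683 × [((1+r)^n − 1)/r].
(1+r)^n = 1 + 2,000,000 × r / 4,683, so n = ln(1 + 2,000,000·r/4,683) / ln(1+r) = 226.85.
Round up to a whole number of payments: n = 227.

227 payments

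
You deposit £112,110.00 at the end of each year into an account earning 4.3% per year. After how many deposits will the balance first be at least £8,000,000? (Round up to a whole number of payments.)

Periodic rate r = 0.043 per year.
Ordinary annuity FV: 8,000,000 = 112,110 × [((1+r)^n − 1)/r].
(1+r)^n = 1 + 8,000,000 × r / 112,110, so n = ln(1 + 8,000,000·r/112,110) / ln(1+r) = 33.33.
Round up to a whole number of payments: n = 34.

34 payments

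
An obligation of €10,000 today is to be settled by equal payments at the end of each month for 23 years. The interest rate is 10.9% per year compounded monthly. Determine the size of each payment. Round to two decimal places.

€98.99

Level ordinary annuity; solve PV = PMT × [(1 − (1+r)^−n)/r] for PMT.
Periodic rate r = 0.109/12 per month; n is counted in months.
With n = 276: PMT = 10,000 / ([(1 − (1+r)^−n)/r]) = €98.99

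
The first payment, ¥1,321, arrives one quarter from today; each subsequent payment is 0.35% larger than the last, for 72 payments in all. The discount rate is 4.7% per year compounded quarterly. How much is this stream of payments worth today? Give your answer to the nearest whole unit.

Periodic rate r = 0.047/4 per quarter; n is counted in quarters.
Growing ordinary annuity: PV = PMT₁ × [1 − ((1+g)/(1+r))^n] / (r − g) = 1,321 × [1 − ((1+0.0035)/(1+r))^72] / (r − 0.0035) = ¥71,318.

¥71,318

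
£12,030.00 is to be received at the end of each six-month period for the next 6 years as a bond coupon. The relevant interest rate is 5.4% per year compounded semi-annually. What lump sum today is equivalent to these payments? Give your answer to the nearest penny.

This is an ordinary annuity: 12 payments of £12,030.00 at the end of each six-month period.
Periodic rate r = 0.054/2 per half-year; n is counted in half-years.
PV = PMT × [(1 − (1+r)^−n)/r] = 12,030 × [1 − (1+r)^−12] / r = £121,919.77

£121,919.77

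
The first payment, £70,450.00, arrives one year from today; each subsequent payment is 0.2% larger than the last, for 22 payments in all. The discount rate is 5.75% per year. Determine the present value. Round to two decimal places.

Periodic rate r = 0.0575 per year.
Growing ordinary annuity: PV = PMT₁ × [1 − ((1+g)/(1+r))^n] / (r − g) = 70,450 × [1 − ((1+0.002)/(1+r))^22] / (r − 0.002) = £881,657.04.

£881,657.04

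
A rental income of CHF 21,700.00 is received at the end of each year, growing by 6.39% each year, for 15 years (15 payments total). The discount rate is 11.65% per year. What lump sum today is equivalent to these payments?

CHF 212,512.89

Periodic rate r = 0.1165 per year.
Growing ordinary annuity: PV = PMT₁ × [1 − ((1+g)/(1+r))^n] / (r − g) = 21,700 × [1 − ((1+0.0639)/(1+r))^15] / (r − 0.0639) = CHF 212,512.89.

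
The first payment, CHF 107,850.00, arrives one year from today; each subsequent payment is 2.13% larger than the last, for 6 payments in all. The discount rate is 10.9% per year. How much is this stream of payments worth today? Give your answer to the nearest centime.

Periodic rate r = 0.109 per year.
Growing ordinary annuity: PV = PMT₁ × [1 − ((1+g)/(1+r))^n] / (r − g) = 107,850 × [1 − ((1+0.0213)/(1+r))^6] / (r − 0.0213) = CHF 479,605.09.

CHF 479,605.09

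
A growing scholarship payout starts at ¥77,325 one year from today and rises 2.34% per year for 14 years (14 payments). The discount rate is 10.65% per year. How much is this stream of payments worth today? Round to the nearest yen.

Periodic rate r = 0.1065 per year.
Growing ordinary annuity: PV = PMT₁ × [1 − ((1+g)/(1+r))^n] / (r − g) = 77,325 × [1 − ((1+0.0234)/(1+r))^14] / (r − 0.0234) = ¥618,591.

¥618,591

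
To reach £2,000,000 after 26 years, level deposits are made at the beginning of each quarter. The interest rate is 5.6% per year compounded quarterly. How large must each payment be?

£8,507.74

Level annuity due; solve FV = PMT × [((1+r)^n − 1)/r] × (1+r) for PMT.
Periodic rate r = 0.056/4 per quarter; n is counted in quarters.
With n = 104: PMT = 2,000,000 / ([((1+r)^n − 1)/r] × (1+r)) = £8,507.74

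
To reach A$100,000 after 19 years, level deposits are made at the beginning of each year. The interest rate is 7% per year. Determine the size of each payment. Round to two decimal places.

Level annuity due; solve FV = PMT × [((1+r)^n − 1)/r] × (1+r) for PMT.
Periodic rate r = 0.07 per year.
With n = 19: PMT = 100,000 / ([((1+r)^n − 1)/r] × (1+r)) = A$2,500.28

A$2,500.28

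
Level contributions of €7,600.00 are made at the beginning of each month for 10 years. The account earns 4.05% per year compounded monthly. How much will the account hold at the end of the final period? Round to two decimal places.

This is an annuity due: 120 deposits of €7,600.00 at the beginning of each month.
Periodic rate r = 0.0405/12 per month; n is counted in months.
FV = PMT × [((1+r)^n − 1)/r] × (1+r) = 7,600 × [(1+r)^120 − 1] / r × (1+r) = €1,125,840.73

€1,125,840.73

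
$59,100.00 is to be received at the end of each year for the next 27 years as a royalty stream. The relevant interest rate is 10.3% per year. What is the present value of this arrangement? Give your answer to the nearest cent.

This is an ordinary annuity: 27 payments of $59,100.00 at the end of each year.
Periodic rate r = 0.103 per year.
PV = PMT × [(1 − (1+r)^−n)/r] = 59,100 × [1 − (1+r)^−27] / r = $533,122.28

$533,122.28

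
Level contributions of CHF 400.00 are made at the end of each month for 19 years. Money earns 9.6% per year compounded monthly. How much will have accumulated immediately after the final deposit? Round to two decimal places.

This is an ordinary annuity: 228 deposits of CHF 400.00 at the end of each month.
Periodic rate r = 0.096/12 per month; n is counted in months.
FV = PMT × [((1+r)^n − 1)/r] = 400 × [(1+r)^228 − 1] / r = CHF 257,589.37

CHF 257,589.37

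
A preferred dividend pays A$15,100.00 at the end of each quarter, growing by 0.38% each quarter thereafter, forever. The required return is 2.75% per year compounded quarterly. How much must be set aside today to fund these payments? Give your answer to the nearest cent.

Periodic rate r = 0.0275/4 per quarter.
Growing perpetuity (Gordon): PV = PMT₁ / (r − g) = 15,100 / (r − 0.0038) = A$4,910,569.11.

A$4,910,569.11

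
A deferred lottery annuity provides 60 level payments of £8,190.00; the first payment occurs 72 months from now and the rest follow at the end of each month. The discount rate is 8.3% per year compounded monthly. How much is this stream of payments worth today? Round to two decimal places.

£245,856.53

Ordinary annuity of 60 payments, first payment at period 72.
Periodic rate r = 0.083/12 per month; n is counted in months.
The ordinary-annuity PV formula values the stream one period before the first payment (period 71); discount that back 71 periods:
PV₀ = 8,190 × [1 − (1+r)^−60] / r × (1+r)^−71 = £245,856.53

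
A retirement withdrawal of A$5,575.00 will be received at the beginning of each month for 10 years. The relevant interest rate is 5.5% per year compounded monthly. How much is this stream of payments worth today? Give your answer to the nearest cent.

This is an annuity due: 120 payments of A$5,575.00 at the beginning of each month.
Periodic rate r = 0.055/12 per month; n is counted in months.
PV = PMT × [(1 − (1+r)^−n)/r] × (1+r) = 5,575 × [1 − (1+r)^−120] / r × (1+r) = A$516,054.93

A$516,054.93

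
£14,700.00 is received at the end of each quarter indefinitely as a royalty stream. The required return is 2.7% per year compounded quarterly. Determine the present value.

£2,177,777.78

Periodic rate r = 0.027/4 per quarter.
Level perpetuity: PV = PMT / r = 14,700 / (0.027/4) = £2,177,777.78.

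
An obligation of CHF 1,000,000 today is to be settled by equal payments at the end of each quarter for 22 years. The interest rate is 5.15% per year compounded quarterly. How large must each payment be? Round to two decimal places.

Level ordinary annuity; solve PV = PMT × [(1 − (1+r)^−n)/r] for PMT.
Periodic rate r = 0.0515/4 per quarter; n is counted in quarters.
With n = 88: PMT = 1,000,000 / ([(1 − (1+r)^−n)/r]) = CHF 19,057.22

CHF 19,057.22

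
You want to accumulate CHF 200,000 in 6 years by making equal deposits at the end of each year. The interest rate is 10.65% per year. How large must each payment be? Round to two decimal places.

Level ordinary annuity; solve FV = PMT × [((1+r)^n − 1)/r] for PMT.
Periodic rate r = 0.1065 per year.
With n = 6: PMT = 200,000 / ([((1+r)^n − 1)/r]) = CHF 25,499.63

CHF 25,499.63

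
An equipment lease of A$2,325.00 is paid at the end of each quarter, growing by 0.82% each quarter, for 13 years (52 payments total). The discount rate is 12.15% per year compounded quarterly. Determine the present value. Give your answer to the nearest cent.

A$71,023.32

Periodic rate r = 0.1215/4 per quarter; n is counted in quarters.
Growing ordinary annuity: PV = PMT₁ × [1 − ((1+g)/(1+r))^n] / (r − g) = 2,325 × [1 − ((1+0.0082)/(1+r))^52] / (r − 0.0082) = A$71,023.32.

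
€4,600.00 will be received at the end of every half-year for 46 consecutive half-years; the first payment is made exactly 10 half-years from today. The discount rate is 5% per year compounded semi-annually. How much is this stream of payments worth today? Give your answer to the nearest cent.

Ordinary annuity of 46 payments, first payment at period 10.
Periodic rate r = 0.05/2 per half-year; n is counted in half-years.
The ordinary-annuity PV formula values the stream one period before the first payment (period 9); discount that back 9 periods:
PV₀ = 4,600 × [1 − (1+r)^−46] / r × (1+r)^−9 = €100,018.32

€100,018.32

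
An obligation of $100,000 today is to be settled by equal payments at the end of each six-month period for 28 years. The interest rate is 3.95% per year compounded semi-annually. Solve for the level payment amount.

$2,967.54

Level ordinary annuity; solve PV = PMT × [(1 − (1+r)^−n)/r] for PMT.
Periodic rate r = 0.0395/2 per half-year; n is counted in half-years.
With n = 56: PMT = 100,000 / ([(1 − (1+r)^−n)/r]) = $2,967.54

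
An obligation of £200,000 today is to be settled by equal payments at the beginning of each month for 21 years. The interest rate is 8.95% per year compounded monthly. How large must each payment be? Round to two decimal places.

Level annuity due; solve PV = PMT × [(1 − (1+r)^−n)/r] × (1+r) for PMT.
Periodic rate r = 0.0895/12 per month; n is counted in months.
With n = 252: PMT = 200,000 / ([(1 − (1+r)^−n)/r] × (1+r)) = £1,749.60

£1,749.60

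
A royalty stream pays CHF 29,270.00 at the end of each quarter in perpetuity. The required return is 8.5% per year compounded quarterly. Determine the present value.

Periodic rate r = 0.085/4 per quarter.
Level perpetuity: PV = PMT / r = 29,270 / (0.085/4) = CHF 1,377,411.76.

CHF 1,377,411.76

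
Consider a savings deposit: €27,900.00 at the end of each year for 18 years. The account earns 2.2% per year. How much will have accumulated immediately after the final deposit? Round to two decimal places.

This is an ordinary annuity: 18 deposits of €27,900.00 at the end of each year.
Periodic rate r = 0.022 per year.
FV = PMT × [((1+r)^n − 1)/r] = 27,900 × [(1+r)^18 − 1] / r = €608,098.17

€608,098.17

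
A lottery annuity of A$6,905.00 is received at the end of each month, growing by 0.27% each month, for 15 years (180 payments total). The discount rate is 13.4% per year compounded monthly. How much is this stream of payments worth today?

Periodic rate r = 0.134/12 per month; n is counted in months.
Growing ordinary annuity: PV = PMT₁ × [1 − ((1+g)/(1+r))^n] / (r − g) = 6,905 × [1 − ((1+0.0027)/(1+r))^180] / (r − 0.0027) = A$636,020.00.

A$636,020.00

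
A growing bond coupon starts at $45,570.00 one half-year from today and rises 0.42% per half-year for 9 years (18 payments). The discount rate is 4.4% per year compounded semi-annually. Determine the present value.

Periodic rate r = 0.044/2 per half-year; n is counted in half-years.
Growing ordinary annuity: PV = PMT₁ × [1 − ((1+g)/(1+r))^n] / (r − g) = 45,570 × [1 − ((1+0.0042)/(1+r))^18] / (r − 0.0042) = $694,133.12.

$694,133.12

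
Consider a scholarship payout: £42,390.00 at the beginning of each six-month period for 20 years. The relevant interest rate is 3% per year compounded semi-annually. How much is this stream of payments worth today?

£1,287,154.67

This is an annuity due: 40 payments of £42,390.00 at the beginning of each six-month period.
Periodic rate r = 0.03/2 per half-year; n is counted in half-years.
PV = PMT × [(1 − (1+r)^−n)/r] × (1+r) = 42,390 × [1 − (1+r)^−40] / r × (1+r) = £1,287,154.67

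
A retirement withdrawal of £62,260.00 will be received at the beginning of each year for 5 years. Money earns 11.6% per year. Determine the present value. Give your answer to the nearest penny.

£252,969.60

This is an annuity due: 5 payments of £62,260.00 at the beginning of each year.
Periodic rate r = 0.116 per year.
PV = PMT × [(1 − (1+r)^−n)/r] × (1+r) = 62,260 × [1 − (1+r)^−5] / r × (1+r) = £252,969.60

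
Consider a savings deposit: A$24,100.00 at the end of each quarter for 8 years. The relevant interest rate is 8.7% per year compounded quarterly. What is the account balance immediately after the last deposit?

A$1,097,857.30

This is an ordinary annuity: 32 deposits of A$24,100.00 at the end of each quarter.
Periodic rate r = 0.087/4 per quarter; n is counted in quarters.
FV = PMT × [((1+r)^n − 1)/r] = 24,100 × [(1+r)^32 − 1] / r = A$1,097,857.30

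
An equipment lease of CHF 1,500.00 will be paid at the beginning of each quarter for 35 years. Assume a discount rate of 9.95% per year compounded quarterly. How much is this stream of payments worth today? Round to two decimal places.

CHF 59,819.65

This is an annuity due: 140 payments of CHF 1,500.00 at the beginning of each quarter.
Periodic rate r = 0.0995/4 per quarter; n is counted in quarters.
PV = PMT × [(1 − (1+r)^−n)/r] × (1+r) = 1,500 × [1 − (1+r)^−140] / r × (1+r) = CHF 59,819.65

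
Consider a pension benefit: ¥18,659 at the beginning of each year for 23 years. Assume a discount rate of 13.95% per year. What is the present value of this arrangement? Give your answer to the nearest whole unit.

¥144,854

This is an annuity due: 23 payments of ¥18,659 at the beginning of each year.
Periodic rate r = 0.1395 per year.
PV = PMT × [(1 − (1+r)^−n)/r] × (1+r) = 18,659 × [1 − (1+r)^−23] / r × (1+r) = ¥144,854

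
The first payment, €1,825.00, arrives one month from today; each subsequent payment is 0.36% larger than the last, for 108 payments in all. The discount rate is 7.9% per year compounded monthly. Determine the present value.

€167,775.60

Periodic rate r = 0.079/12 per month; n is counted in months.
Growing ordinary annuity: PV = PMT₁ × [1 − ((1+g)/(1+r))^n] / (r − g) = 1,825 × [1 − ((1+0.0036)/(1+r))^108] / (r − 0.0036) = €167,775.60.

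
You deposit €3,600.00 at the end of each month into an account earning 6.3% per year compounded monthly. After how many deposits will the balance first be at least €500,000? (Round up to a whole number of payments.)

105 payments

Periodic rate r = 0.063/12 per month; n is counted in months.
Ordinary annuity FV: 500,000 = 3,600 × [((1+r)^n − 1)/r].
(1+r)^n = 1 + 500,000 × r / 3,600, so n = ln(1 + 500,000·r/3,600) / ln(1+r) = 104.59.
Round up to a whole number of payments: n = 105.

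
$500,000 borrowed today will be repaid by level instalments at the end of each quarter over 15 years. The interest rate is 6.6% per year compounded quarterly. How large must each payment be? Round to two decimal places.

$13,191.36

Level ordinary annuity; solve PV = PMT × [(1 − (1+r)^−n)/r] for PMT.
Periodic rate r = 0.066/4 per quarter; n is counted in quarters.
With n = 60: PMT = 500,000 / ([(1 − (1+r)^−n)/r]) = $13,191.36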